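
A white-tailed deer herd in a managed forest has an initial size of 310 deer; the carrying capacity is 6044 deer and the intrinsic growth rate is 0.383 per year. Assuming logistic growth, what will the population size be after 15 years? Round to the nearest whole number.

5706 deer

A = (K − N₀)/N₀ = (6044 − 310)/310 = 18.497.
N(t) = K/(1 + A·e^(−rt)) = 6044/(1 + 18.497×e^(−0.383×15)).
e^(−5.745) = 0.0031987; denominator = 1 + 18.497×0.0031987 = 1.0592.
N = 6044/1.0592 = 5706.38.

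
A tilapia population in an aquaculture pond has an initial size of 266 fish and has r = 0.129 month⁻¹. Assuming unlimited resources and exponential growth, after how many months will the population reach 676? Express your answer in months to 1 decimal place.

Set N₀·e^(rt) = 676: e^(0.129·t) = 676/266 = 2.5414.
0.129·t = ln(2.5414) = 0.9327, so t = 0.9327/0.129 = 7.2302.

7.2 months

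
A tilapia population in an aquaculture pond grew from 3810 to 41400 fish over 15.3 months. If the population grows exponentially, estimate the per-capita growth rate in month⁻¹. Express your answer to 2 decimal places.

From N(t) = N₀·e^(rt): e^(r·15.3) = 41400/3810 = 10.866.
r·15.3 = ln(10.866) = 2.3857, so r = 2.3857/15.3 = 0.15592.

0.16 per month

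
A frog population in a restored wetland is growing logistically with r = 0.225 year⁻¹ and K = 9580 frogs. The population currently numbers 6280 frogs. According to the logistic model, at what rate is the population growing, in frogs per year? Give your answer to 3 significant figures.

dN/dt = rN(1 − N/K) = 0.225 × 6280 × (1 − 6280/9580).
1 − 6280/9580 = 0.34447; dN/dt = 0.225 × 6280 × 0.34447 = 486.73.

487 frogs per year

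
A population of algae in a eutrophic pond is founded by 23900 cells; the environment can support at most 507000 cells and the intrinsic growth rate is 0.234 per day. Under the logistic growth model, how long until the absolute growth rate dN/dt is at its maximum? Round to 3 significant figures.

Logistic growth is fastest at N = K/2 = 253500.
A = (K − N₀)/N₀ = 20.213. Set K/(1 + A·e^(−rt)) = K/2 → A·e^(−rt) = 1.
e^(−0.234t) = 1/20.213 = 0.0494722, so t = ln(20.213)/0.234 = 3.0063/0.234 = 12.848.

12.8 days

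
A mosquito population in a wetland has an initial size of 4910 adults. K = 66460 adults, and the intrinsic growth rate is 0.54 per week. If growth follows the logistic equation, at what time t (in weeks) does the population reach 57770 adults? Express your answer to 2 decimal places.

A = (K − N₀)/N₀ = (66460 − 4910)/4910 = 12.536.
Solve 66460/(1 + 12.536·e^(−0.54t)) = 57770: 1 + 12.536·e^(−0.54t) = 1.1504, so e^(−0.54t) = 0.0119997.
−0.54·t = ln(0.0119997) = -4.4229, so t = 4.4229/0.54 = 8.1905.

8.19 weeks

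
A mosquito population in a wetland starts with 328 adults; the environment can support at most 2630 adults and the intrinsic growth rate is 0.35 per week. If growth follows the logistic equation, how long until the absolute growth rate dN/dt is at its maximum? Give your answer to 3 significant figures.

Logistic growth is fastest at N = K/2 = 1315.
A = (K − N₀)/N₀ = 7.0183. Set K/(1 + A·e^(−rt)) = K/2 → A·e^(−rt) = 1.
e^(−0.35t) = 1/7.0183 = 0.142485, so t = ln(7.0183)/0.35 = 1.9485/0.35 = 5.5672.

5.57 weeks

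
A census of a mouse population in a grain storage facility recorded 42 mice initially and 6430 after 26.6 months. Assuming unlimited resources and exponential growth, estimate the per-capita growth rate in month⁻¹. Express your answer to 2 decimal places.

0.19 per month

From N(t) = N₀·e^(rt): e^(r·26.6) = 6430/42 = 153.1.
r·26.6 = ln(153.1) = 5.0311, so r = 5.0311/26.6 = 0.18914.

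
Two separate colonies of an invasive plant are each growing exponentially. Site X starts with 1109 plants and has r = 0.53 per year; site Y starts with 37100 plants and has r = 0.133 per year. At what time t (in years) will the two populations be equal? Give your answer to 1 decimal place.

8.8 years

Set 1109·e^(0.53t) = 37100·e^(0.133t).
e^((0.53 − 0.133)t) = 37100/1109 → e^(0.397·t) = 33.454.
0.397·t = ln(33.454) = 3.5102, so t = 3.5102/0.397 = 8.8417.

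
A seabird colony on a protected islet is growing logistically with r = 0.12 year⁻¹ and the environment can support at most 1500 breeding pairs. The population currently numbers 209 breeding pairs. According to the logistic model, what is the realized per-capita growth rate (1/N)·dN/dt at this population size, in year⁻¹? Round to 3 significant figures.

0.103 per year

(1/N)·dN/dt = r(1 − N/K) = 0.12 × (1 − 209/1500).
= 0.12 × 0.86067 = 0.10328.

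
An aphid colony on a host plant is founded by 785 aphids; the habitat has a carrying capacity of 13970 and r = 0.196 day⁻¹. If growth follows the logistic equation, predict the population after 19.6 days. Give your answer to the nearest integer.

10269 aphids

A = (K − N₀)/N₀ = (13970 − 785)/785 = 16.796.
N(t) = K/(1 + A·e^(−rt)) = 13970/(1 + 16.796×e^(−0.196×19.6)).
e^(−3.842) = 0.021459; denominator = 1 + 16.796×0.021459 = 1.3604.
N = 13970/1.3604 = 10268.8.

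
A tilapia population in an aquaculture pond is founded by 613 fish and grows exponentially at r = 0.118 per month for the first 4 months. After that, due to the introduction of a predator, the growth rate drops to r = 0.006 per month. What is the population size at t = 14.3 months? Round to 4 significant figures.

Phase 1: N(4) = 613·e^(0.118×4) = 613·e^0.472 = 982.76.
Phase 2 runs for 14.3 − 4 = 10.3 months at r = 0.006.
N(14.3) = 982.76·e^(0.006×10.3) = 982.76·e^0.0618 = 1045.41.

1045 fish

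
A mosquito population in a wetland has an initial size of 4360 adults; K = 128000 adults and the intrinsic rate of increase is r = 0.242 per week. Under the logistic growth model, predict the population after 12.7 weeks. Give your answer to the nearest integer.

55365 adults

A = (K − N₀)/N₀ = (128000 − 4360)/4360 = 28.358.
N(t) = K/(1 + A·e^(−rt)) = 128000/(1 + 28.358×e^(−0.242×12.7)).
e^(−3.073) = 0.046264; denominator = 1 + 28.358×0.046264 = 2.3119.
N = 128000/2.3119 = 55364.9.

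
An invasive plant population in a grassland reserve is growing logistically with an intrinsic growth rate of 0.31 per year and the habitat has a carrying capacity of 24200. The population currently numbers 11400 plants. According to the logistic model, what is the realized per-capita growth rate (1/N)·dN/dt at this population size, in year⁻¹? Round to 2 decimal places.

(1/N)·dN/dt = r(1 − N/K) = 0.31 × (1 − 11400/24200).
= 0.31 × 0.52893 = 0.16397.

0.16 per year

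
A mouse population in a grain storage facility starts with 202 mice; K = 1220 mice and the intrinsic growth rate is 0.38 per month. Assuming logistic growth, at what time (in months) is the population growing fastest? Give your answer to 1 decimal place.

Logistic growth is fastest at N = K/2 = 610.
A = (K − N₀)/N₀ = 5.0396. Set K/(1 + A·e^(−rt)) = K/2 → A·e^(−rt) = 1.
e^(−0.38t) = 1/5.0396 = 0.198428, so t = ln(5.0396)/0.38 = 1.6173/0.38 = 4.2561.

4.3 months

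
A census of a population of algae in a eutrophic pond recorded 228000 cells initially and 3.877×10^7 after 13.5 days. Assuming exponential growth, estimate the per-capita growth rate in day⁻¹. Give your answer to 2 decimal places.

0.38 per day

From N(t) = N₀·e^(rt): e^(r·13.5) = 3.877×10^7/228000 = 170.04.
r·13.5 = ln(170.04) = 5.1361, so r = 5.1361/13.5 = 0.38045.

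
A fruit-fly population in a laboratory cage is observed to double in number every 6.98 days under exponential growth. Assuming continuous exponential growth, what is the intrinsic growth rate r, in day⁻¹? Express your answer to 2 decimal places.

r = ln(2)/t_d = 0.6931/6.98 = 0.099305.

0.10 per day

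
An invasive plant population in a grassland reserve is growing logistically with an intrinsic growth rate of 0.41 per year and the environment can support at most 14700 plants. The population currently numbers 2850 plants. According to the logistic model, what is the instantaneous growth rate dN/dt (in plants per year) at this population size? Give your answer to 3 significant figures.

dN/dt = rN(1 − N/K) = 0.41 × 2850 × (1 − 2850/14700).
1 − 2850/14700 = 0.80612; dN/dt = 0.41 × 2850 × 0.80612 = 941.95.

942 plants per year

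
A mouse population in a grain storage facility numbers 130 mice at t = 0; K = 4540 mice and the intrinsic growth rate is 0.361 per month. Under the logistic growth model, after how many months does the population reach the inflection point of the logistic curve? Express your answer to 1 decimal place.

Logistic growth is fastest at N = K/2 = 2270.
A = (K − N₀)/N₀ = 33.923. Set K/(1 + A·e^(−rt)) = K/2 → A·e^(−rt) = 1.
e^(−0.361t) = 1/33.923 = 0.0294785, so t = ln(33.923)/0.361 = 3.5241/0.361 = 9.762.

9.8 months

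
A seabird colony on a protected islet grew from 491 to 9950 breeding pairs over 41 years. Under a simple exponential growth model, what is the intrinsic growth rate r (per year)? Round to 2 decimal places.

From N(t) = N₀·e^(rt): e^(r·41) = 9950/491 = 20.265.
r·41 = ln(20.265) = 3.0089, so r = 3.0089/41 = 0.073387.

0.07 per year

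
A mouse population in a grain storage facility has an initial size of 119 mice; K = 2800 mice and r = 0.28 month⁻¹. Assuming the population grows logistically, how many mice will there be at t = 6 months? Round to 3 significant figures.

A = (K − N₀)/N₀ = (2800 − 119)/119 = 22.529.
N(t) = K/(1 + A·e^(−rt)) = 2800/(1 + 22.529×e^(−0.28×6)).
e^(−1.68) = 0.18637; denominator = 1 + 22.529×0.18637 = 5.1989.
N = 2800/5.1989 = 538.576.

539 mice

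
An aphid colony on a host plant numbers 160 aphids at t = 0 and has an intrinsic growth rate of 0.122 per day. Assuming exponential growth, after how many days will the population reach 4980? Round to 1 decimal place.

28.2 days

Set N₀·e^(rt) = 4980: e^(0.122·t) = 4980/160 = 31.125.
0.122·t = ln(31.125) = 3.438, so t = 3.438/0.122 = 28.18.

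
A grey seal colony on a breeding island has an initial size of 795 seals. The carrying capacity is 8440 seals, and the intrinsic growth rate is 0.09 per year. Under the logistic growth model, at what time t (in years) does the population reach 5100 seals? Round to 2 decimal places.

29.85 years

A = (K − N₀)/N₀ = (8440 − 795)/795 = 9.6164.
Solve 8440/(1 + 9.6164·e^(−0.09t)) = 5100: 1 + 9.6164·e^(−0.09t) = 1.6549, so e^(−0.09t) = 0.068103.
−0.09·t = ln(0.068103) = -2.6867, so t = 2.6867/0.09 = 29.853.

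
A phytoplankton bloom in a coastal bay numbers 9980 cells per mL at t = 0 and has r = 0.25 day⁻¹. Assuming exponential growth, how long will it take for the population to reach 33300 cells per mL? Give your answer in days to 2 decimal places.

Set N₀·e^(rt) = 33300: e^(0.25·t) = 33300/9980 = 3.3367.
0.25·t = ln(3.3367) = 1.205, so t = 1.205/0.25 = 4.8199.

4.82 days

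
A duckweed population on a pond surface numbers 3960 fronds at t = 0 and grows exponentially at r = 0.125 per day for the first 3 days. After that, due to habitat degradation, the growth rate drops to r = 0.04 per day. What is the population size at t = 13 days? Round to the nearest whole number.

Phase 1: N(3) = 3960·e^(0.125×3) = 3960·e^0.375 = 5761.77.
Phase 2 runs for 13 − 3 = 10 days at r = 0.04.
N(13) = 5761.77·e^(0.04×10) = 5761.77·e^0.4 = 8595.54.

8596 fronds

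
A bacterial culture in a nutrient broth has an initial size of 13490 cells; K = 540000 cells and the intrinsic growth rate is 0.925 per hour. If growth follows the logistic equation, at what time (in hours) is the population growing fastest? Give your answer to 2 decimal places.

Logistic growth is fastest at N = K/2 = 270000.
A = (K − N₀)/N₀ = 39.03. Set K/(1 + A·e^(−rt)) = K/2 → A·e^(−rt) = 1.
e^(−0.925t) = 1/39.03 = 0.0256215, so t = ln(39.03)/0.925 = 3.6643/0.925 = 3.9614.

3.96 hours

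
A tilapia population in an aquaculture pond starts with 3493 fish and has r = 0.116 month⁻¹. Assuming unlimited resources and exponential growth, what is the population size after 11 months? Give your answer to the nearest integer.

N(t) = N₀·e^(rt) = 3493 × e^(0.116×11) = 3493 × e^1.276.
e^1.276 ≈ 3.5823, so N ≈ 3493 × 3.5823 = 12512.9.

12513 fish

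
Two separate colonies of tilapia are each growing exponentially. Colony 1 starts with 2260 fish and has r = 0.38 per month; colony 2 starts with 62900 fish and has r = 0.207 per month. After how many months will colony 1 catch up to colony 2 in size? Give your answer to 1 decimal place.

Set 2260·e^(0.38t) = 62900·e^(0.207t).
e^((0.38 − 0.207)t) = 62900/2260 → e^(0.173·t) = 27.832.
0.173·t = ln(27.832) = 3.3262, so t = 3.3262/0.173 = 19.226.

19.2 months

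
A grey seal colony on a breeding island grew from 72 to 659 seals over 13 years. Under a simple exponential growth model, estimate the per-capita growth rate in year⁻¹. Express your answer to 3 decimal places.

0.170 per year

From N(t) = N₀·e^(rt): e^(r·13) = 659/72 = 9.1528.
r·13 = ln(9.1528) = 2.2141, so r = 2.2141/13 = 0.17031.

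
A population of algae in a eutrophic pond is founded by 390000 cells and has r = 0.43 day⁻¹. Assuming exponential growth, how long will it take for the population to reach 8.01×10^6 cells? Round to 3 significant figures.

7.03 days

Set N₀·e^(rt) = 8.01×10^6: e^(0.43·t) = 8.01×10^6/390000 = 20.538.
0.43·t = ln(20.538) = 3.0223, so t = 3.0223/0.43 = 7.0286.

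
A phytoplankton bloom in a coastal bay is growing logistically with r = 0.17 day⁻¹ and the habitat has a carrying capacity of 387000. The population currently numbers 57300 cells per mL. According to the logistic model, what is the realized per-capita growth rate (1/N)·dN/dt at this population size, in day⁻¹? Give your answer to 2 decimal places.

0.14 per day

(1/N)·dN/dt = r(1 − N/K) = 0.17 × (1 − 57300/387000).
= 0.17 × 0.85194 = 0.14483.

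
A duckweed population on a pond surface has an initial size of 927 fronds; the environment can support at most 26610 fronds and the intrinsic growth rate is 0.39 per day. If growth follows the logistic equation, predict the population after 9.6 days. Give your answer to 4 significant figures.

A = (K − N₀)/N₀ = (26610 − 927)/927 = 27.706.
N(t) = K/(1 + A·e^(−rt)) = 26610/(1 + 27.706×e^(−0.39×9.6)).
e^(−3.744) = 0.023659; denominator = 1 + 27.706×0.023659 = 1.6555.
N = 26610/1.6555 = 16073.8.

16070 fronds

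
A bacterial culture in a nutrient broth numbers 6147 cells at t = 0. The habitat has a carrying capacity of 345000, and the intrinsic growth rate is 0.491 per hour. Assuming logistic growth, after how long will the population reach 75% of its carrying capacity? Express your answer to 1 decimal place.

10.4 hours

A = (K − N₀)/N₀ = (345000 − 6147)/6147 = 55.125.
Solve 345000/(1 + 55.125·e^(−0.491t)) = 258750: 1 + 55.125·e^(−0.491t) = 1.3333, so e^(−0.491t) = 0.00604687.
−0.491·t = ln(0.00604687) = -5.1082, so t = 5.1082/0.491 = 10.404.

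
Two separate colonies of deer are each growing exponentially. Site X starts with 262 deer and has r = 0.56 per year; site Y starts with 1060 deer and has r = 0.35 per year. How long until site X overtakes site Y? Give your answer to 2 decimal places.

6.66 years

Set 262·e^(0.56t) = 1060·e^(0.35t).
e^((0.56 − 0.35)t) = 1060/262 → e^(0.21·t) = 4.0458.
0.21·t = ln(4.0458) = 1.3977, so t = 1.3977/0.21 = 6.6556.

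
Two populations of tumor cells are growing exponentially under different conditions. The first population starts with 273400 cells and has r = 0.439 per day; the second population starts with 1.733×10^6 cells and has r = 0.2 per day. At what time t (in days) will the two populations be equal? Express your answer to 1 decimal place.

Set 273400·e^(0.439t) = 1.733×10^6·e^(0.2t).
e^((0.439 − 0.2)t) = 1.733×10^6/273400 → e^(0.239·t) = 6.3387.
0.239·t = ln(6.3387) = 1.8467, so t = 1.8467/0.239 = 7.7267.

7.7 days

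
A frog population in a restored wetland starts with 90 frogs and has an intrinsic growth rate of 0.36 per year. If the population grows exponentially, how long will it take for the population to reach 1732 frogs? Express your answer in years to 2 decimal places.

8.21 years

Set N₀·e^(rt) = 1732: e^(0.36·t) = 1732/90 = 19.244.
0.36·t = ln(19.244) = 2.9572, so t = 2.9572/0.36 = 8.2145.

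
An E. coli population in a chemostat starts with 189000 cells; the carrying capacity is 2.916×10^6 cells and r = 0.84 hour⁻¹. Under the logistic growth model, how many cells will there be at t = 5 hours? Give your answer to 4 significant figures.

A = (K − N₀)/N₀ = (2.916×10^6 − 189000)/189000 = 14.429.
N(t) = K/(1 + A·e^(−rt)) = 2.916×10^6/(1 + 14.429×e^(−0.84×5)).
e^(−4.2) = 0.014996; denominator = 1 + 14.429×0.014996 = 1.2164.
N = 2.916×10^6/1.2164 = 2.397307×10^6.

2397000 cells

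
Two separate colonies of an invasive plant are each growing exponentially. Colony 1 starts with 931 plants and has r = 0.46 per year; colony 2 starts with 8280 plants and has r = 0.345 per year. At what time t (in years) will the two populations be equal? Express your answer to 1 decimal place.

Set 931·e^(0.46t) = 8280·e^(0.345t).
e^((0.46 − 0.345)t) = 8280/931 → e^(0.115·t) = 8.8937.
0.115·t = ln(8.8937) = 2.1853, so t = 2.1853/0.115 = 19.003.

19.0 years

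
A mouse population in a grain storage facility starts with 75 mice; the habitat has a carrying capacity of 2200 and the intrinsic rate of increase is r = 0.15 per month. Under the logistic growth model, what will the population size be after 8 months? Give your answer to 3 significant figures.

231 mice

A = (K − N₀)/N₀ = (2200 − 75)/75 = 28.333.
N(t) = K/(1 + A·e^(−rt)) = 2200/(1 + 28.333×e^(−0.15×8)).
e^(−1.2) = 0.30119; denominator = 1 + 28.333×0.30119 = 9.5338.
N = 2200/9.5338 = 230.757.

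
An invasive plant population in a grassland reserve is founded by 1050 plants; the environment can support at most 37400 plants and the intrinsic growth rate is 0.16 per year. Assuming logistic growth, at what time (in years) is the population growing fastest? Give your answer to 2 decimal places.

22.15 years

Logistic growth is fastest at N = K/2 = 18700.
A = (K − N₀)/N₀ = 34.619. Set K/(1 + A·e^(−rt)) = K/2 → A·e^(−rt) = 1.
e^(−0.16t) = 1/34.619 = 0.0288858, so t = ln(34.619)/0.16 = 3.5444/0.16 = 22.153.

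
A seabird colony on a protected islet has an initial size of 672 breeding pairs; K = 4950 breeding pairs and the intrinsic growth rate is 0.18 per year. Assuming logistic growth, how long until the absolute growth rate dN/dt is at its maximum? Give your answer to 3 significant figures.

10.3 years

Logistic growth is fastest at N = K/2 = 2475.
A = (K − N₀)/N₀ = 6.3661. Set K/(1 + A·e^(−rt)) = K/2 → A·e^(−rt) = 1.
e^(−0.18t) = 1/6.3661 = 0.157083, so t = ln(6.3661)/0.18 = 1.851/0.18 = 10.283.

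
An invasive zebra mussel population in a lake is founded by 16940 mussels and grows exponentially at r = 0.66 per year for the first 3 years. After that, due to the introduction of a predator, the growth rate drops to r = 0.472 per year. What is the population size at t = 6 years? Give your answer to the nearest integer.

505566 mussels

Phase 1: N(3) = 16940·e^(0.66×3) = 16940·e^1.98 = 122692.
Phase 2 runs for 6 − 3 = 3 years at r = 0.472.
N(6) = 122692·e^(0.472×3) = 122692·e^1.416 = 505566.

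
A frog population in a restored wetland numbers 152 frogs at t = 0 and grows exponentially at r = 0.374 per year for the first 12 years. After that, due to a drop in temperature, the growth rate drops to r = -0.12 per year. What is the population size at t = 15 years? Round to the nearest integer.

9432 frogs

Phase 1: N(12) = 152·e^(0.374×12) = 152·e^4.488 = 13519.4.
Phase 2 runs for 15 − 12 = 3 years at r = -0.12.
N(15) = 13519.4·e^(-0.12×3) = 13519.4·e^-0.36 = 9432.16.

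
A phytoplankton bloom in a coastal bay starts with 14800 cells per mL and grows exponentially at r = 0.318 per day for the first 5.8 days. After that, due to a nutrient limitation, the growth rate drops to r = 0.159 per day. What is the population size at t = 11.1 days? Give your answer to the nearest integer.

217397 cells per mL

Phase 1: N(5.8) = 14800·e^(0.318×5.8) = 14800·e^1.844 = 93599.7.
Phase 2 runs for 11.1 − 5.8 = 5.3 days at r = 0.159.
N(11.1) = 93599.7·e^(0.159×5.3) = 93599.7·e^0.8427 = 217397.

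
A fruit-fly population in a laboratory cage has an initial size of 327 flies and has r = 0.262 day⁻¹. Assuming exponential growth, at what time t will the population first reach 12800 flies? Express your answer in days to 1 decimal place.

14.0 days

Set N₀·e^(rt) = 12800: e^(0.262·t) = 12800/327 = 39.144.
0.262·t = ln(39.144) = 3.6672, so t = 3.6672/0.262 = 13.997.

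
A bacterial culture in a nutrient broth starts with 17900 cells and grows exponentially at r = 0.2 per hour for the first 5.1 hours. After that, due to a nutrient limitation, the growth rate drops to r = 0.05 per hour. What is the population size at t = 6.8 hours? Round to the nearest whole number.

Phase 1: N(5.1) = 17900·e^(0.2×5.1) = 17900·e^1.02 = 49640.2.
Phase 2 runs for 6.8 − 5.1 = 1.7 hours at r = 0.05.
N(6.8) = 49640.2·e^(0.05×1.7) = 49640.2·e^0.085 = 54044.1.

54044 cells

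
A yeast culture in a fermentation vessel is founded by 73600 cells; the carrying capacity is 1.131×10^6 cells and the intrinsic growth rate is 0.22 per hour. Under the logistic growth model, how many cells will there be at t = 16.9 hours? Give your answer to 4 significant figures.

838500 cells

A = (K − N₀)/N₀ = (1.131×10^6 − 73600)/73600 = 14.367.
N(t) = K/(1 + A·e^(−rt)) = 1.131×10^6/(1 + 14.367×e^(−0.22×16.9)).
e^(−3.718) = 0.024282; denominator = 1 + 14.367×0.024282 = 1.3489.
N = 1.131×10^6/1.3489 = 838484.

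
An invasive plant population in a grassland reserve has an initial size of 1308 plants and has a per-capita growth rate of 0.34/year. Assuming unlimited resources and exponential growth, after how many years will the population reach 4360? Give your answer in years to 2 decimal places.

3.54 years

Set N₀·e^(rt) = 4360: e^(0.34·t) = 4360/1308 = 3.3333.
0.34·t = ln(3.3333) = 1.204, so t = 1.204/0.34 = 3.5411.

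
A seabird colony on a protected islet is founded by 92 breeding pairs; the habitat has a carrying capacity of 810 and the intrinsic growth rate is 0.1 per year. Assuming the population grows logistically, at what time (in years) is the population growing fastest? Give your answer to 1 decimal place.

Logistic growth is fastest at N = K/2 = 405.
A = (K − N₀)/N₀ = 7.8043. Set K/(1 + A·e^(−rt)) = K/2 → A·e^(−rt) = 1.
e^(−0.1t) = 1/7.8043 = 0.128134, so t = ln(7.8043)/0.1 = 2.0547/0.1 = 20.547.

20.5 years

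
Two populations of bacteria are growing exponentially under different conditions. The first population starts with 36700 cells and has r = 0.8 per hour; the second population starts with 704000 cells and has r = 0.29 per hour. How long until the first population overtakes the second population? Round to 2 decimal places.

5.79 hours

Set 36700·e^(0.8t) = 704000·e^(0.29t).
e^((0.8 − 0.29)t) = 704000/36700 → e^(0.51·t) = 19.183.
0.51·t = ln(19.183) = 2.954, so t = 2.954/0.51 = 5.7922.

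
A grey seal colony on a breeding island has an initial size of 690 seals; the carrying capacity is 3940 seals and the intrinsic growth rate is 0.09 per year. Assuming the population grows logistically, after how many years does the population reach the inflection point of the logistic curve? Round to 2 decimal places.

17.22 years

Logistic growth is fastest at N = K/2 = 1970.
A = (K − N₀)/N₀ = 4.7101. Set K/(1 + A·e^(−rt)) = K/2 → A·e^(−rt) = 1.
e^(−0.09t) = 1/4.7101 = 0.212308, so t = ln(4.7101)/0.09 = 1.5497/0.09 = 17.219.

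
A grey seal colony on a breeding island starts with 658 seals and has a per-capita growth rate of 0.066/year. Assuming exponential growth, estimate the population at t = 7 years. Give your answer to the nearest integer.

N(t) = N₀·e^(rt) = 658 × e^(0.066×7) = 658 × e^0.462.
e^0.462 ≈ 1.5872, so N ≈ 658 × 1.5872 = 1044.41.

1044 seals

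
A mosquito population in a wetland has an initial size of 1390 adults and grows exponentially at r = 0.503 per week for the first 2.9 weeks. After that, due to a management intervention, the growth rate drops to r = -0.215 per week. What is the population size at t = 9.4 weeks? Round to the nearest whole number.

1478 adults

Phase 1: N(2.9) = 1390·e^(0.503×2.9) = 1390·e^1.459 = 5977.51.
Phase 2 runs for 9.4 − 2.9 = 6.5 weeks at r = -0.215.
N(9.4) = 5977.51·e^(-0.215×6.5) = 5977.51·e^-1.397 = 1477.73.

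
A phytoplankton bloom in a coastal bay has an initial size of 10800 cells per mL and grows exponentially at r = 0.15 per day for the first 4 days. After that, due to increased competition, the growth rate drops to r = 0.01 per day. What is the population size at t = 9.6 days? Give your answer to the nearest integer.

Phase 1: N(4) = 10800·e^(0.15×4) = 10800·e^0.6 = 19678.9.
Phase 2 runs for 9.6 − 4 = 5.6 days at r = 0.01.
N(9.6) = 19678.9·e^(0.01×5.6) = 19678.9·e^0.056 = 20812.3.

20812 cells per mL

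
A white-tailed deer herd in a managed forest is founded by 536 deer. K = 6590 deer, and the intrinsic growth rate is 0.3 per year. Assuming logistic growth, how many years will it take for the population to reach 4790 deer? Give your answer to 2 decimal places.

A = (K − N₀)/N₀ = (6590 − 536)/536 = 11.295.
Solve 6590/(1 + 11.295·e^(−0.3t)) = 4790: 1 + 11.295·e^(−0.3t) = 1.3758, so e^(−0.3t) = 0.0332705.
−0.3·t = ln(0.0332705) = -3.4031, so t = 3.4031/0.3 = 11.344.

11.34 years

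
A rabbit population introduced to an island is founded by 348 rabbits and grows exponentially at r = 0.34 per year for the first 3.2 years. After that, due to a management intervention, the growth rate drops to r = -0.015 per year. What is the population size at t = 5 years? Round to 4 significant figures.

1005 rabbits

Phase 1: N(3.2) = 348·e^(0.34×3.2) = 348·e^1.088 = 1032.98.
Phase 2 runs for 5 − 3.2 = 1.8 years at r = -0.015.
N(5) = 1032.98·e^(-0.015×1.8) = 1032.98·e^-0.027 = 1005.46.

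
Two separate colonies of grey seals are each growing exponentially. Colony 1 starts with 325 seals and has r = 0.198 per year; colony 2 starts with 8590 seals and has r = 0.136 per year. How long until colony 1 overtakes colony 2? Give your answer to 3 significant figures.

52.8 years

Set 325·e^(0.198t) = 8590·e^(0.136t).
e^((0.198 − 0.136)t) = 8590/325 → e^(0.062·t) = 26.431.
0.062·t = ln(26.431) = 3.2745, so t = 3.2745/0.062 = 52.815.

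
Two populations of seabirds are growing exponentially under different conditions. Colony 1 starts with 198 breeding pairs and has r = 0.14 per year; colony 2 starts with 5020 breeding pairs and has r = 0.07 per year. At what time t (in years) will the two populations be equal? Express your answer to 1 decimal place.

46.2 years

Set 198·e^(0.14t) = 5020·e^(0.07t).
e^((0.14 − 0.07)t) = 5020/198 → e^(0.07·t) = 25.354.
0.07·t = ln(25.354) = 3.2329, so t = 3.2329/0.07 = 46.185.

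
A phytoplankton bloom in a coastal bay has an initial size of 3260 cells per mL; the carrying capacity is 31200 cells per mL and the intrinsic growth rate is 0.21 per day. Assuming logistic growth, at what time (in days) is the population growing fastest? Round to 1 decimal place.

10.2 days

Logistic growth is fastest at N = K/2 = 15600.
A = (K − N₀)/N₀ = 8.5706. Set K/(1 + A·e^(−rt)) = K/2 → A·e^(−rt) = 1.
e^(−0.21t) = 1/8.5706 = 0.116679, so t = ln(8.5706)/0.21 = 2.1483/0.21 = 10.23.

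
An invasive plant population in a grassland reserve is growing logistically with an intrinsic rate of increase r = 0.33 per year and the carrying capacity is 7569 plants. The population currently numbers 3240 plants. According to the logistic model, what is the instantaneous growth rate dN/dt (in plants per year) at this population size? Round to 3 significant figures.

dN/dt = rN(1 − N/K) = 0.33 × 3240 × (1 − 3240/7569).
1 − 3240/7569 = 0.57194; dN/dt = 0.33 × 3240 × 0.57194 = 611.52.

612 plants per year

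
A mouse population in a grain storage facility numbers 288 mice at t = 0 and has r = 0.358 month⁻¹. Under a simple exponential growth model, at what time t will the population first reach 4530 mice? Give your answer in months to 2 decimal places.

7.70 months

Set N₀·e^(rt) = 4530: e^(0.358·t) = 4530/288 = 15.729.
0.358·t = ln(15.729) = 2.7555, so t = 2.7555/0.358 = 7.697.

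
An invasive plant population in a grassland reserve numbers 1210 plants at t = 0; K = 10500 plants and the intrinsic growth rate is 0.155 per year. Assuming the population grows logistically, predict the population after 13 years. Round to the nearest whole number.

5189 plants

A = (K − N₀)/N₀ = (10500 − 1210)/1210 = 7.6777.
N(t) = K/(1 + A·e^(−rt)) = 10500/(1 + 7.6777×e^(−0.155×13)).
e^(−2.015) = 0.13332; denominator = 1 + 7.6777×0.13332 = 2.0236.
N = 10500/2.0236 = 5188.79.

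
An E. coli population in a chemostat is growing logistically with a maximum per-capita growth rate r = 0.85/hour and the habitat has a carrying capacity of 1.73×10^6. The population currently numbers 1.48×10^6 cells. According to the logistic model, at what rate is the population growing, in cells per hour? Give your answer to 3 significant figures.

dN/dt = rN(1 − N/K) = 0.85 × 1.48×10^6 × (1 − 1.48×10^6/1.73×10^6).
1 − 1.48×10^6/1.73×10^6 = 0.14451; dN/dt = 0.85 × 1.48×10^6 × 0.14451 = 1.81792×10^5.

182000 cells per hour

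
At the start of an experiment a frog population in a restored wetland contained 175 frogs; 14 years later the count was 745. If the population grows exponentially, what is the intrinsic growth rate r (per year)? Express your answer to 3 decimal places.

From N(t) = N₀·e^(rt): e^(r·14) = 745/175 = 4.2571.
r·14 = ln(4.2571) = 1.4486, so r = 1.4486/14 = 0.10347.

0.103 per year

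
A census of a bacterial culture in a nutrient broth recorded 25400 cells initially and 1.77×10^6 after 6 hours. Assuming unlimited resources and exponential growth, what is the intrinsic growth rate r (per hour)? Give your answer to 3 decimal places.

From N(t) = N₀·e^(rt): e^(r·6) = 1.77×10^6/25400 = 69.685.
r·6 = ln(69.685) = 4.244, so r = 4.244/6 = 0.70733.

0.707 per hour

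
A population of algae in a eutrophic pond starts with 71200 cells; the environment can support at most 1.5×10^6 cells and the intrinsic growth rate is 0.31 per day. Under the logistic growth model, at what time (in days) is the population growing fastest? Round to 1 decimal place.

9.7 days

Logistic growth is fastest at N = K/2 = 750000.
A = (K − N₀)/N₀ = 20.067. Set K/(1 + A·e^(−rt)) = K/2 → A·e^(−rt) = 1.
e^(−0.31t) = 1/20.067 = 0.049832, so t = ln(20.067)/0.31 = 2.9991/0.31 = 9.6745.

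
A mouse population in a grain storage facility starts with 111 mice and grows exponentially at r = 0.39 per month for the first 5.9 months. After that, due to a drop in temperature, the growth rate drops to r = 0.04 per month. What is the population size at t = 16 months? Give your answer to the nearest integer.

1660 mice

Phase 1: N(5.9) = 111·e^(0.39×5.9) = 111·e^2.301 = 1108.24.
Phase 2 runs for 16 − 5.9 = 10.1 months at r = 0.04.
N(16) = 1108.24·e^(0.04×10.1) = 1108.24·e^0.404 = 1659.93.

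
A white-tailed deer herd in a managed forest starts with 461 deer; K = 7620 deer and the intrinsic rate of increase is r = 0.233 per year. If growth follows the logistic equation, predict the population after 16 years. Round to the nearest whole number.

A = (K − N₀)/N₀ = (7620 − 461)/461 = 15.529.
N(t) = K/(1 + A·e^(−rt)) = 7620/(1 + 15.529×e^(−0.233×16)).
e^(−3.728) = 0.024041; denominator = 1 + 15.529×0.024041 = 1.3733.
N = 7620/1.3733 = 5548.53.

5549 deer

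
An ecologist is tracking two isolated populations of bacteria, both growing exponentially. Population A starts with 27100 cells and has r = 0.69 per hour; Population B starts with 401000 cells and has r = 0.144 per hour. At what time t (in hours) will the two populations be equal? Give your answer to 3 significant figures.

4.93 hours

Set 27100·e^(0.69t) = 401000·e^(0.144t).
e^((0.69 − 0.144)t) = 401000/27100 → e^(0.546·t) = 14.797.
0.546·t = ln(14.797) = 2.6944, so t = 2.6944/0.546 = 4.9348.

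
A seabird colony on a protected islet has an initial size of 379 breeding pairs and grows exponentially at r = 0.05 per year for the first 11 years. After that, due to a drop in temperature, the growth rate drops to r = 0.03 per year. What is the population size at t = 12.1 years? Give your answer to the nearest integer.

679 breeding pairs

Phase 1: N(11) = 379·e^(0.05×11) = 379·e^0.55 = 656.903.
Phase 2 runs for 12.1 − 11 = 1.1 years at r = 0.03.
N(12.1) = 656.903·e^(0.03×1.1) = 656.903·e^0.033 = 678.942.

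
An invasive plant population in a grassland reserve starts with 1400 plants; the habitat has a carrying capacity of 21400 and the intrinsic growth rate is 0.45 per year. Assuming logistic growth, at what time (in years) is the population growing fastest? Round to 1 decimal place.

Logistic growth is fastest at N = K/2 = 10700.
A = (K − N₀)/N₀ = 14.286. Set K/(1 + A·e^(−rt)) = K/2 → A·e^(−rt) = 1.
e^(−0.45t) = 1/14.286 = 0.07, so t = ln(14.286)/0.45 = 2.6593/0.45 = 5.9095.

5.9 years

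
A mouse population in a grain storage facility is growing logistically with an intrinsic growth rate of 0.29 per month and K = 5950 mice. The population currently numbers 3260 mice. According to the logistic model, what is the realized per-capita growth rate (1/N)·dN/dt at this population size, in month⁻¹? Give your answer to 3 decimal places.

0.131 per month

(1/N)·dN/dt = r(1 − N/K) = 0.29 × (1 − 3260/5950).
= 0.29 × 0.4521 = 0.13111.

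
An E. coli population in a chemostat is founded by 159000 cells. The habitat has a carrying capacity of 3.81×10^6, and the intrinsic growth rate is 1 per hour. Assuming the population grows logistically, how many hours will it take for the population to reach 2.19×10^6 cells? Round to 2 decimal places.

A = (K − N₀)/N₀ = (3.81×10^6 − 159000)/159000 = 22.962.
Solve 3.81×10^6/(1 + 22.962·e^(−1t)) = 2.19×10^6: 1 + 22.962·e^(−1t) = 1.7397, so e^(−1t) = 0.0322149.
−1·t = ln(0.0322149) = -3.4353, so t = 3.4353/1 = 3.4353.

3.44 hours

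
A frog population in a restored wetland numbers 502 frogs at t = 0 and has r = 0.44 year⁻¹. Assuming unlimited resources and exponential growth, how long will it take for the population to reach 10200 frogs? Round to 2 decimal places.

6.84 years

Set N₀·e^(rt) = 10200: e^(0.44·t) = 10200/502 = 20.319.
0.44·t = ln(20.319) = 3.0115, so t = 3.0115/0.44 = 6.8444.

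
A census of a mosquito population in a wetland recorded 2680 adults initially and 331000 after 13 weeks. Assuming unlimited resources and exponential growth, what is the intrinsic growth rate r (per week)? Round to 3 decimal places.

From N(t) = N₀·e^(rt): e^(r·13) = 331000/2680 = 123.51.
r·13 = ln(123.51) = 4.8163, so r = 4.8163/13 = 0.37048.

0.370 per week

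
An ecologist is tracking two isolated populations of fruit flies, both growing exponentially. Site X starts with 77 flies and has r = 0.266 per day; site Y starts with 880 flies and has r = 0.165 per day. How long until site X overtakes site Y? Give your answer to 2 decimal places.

Set 77·e^(0.266t) = 880·e^(0.165t).
e^((0.266 − 0.165)t) = 880/77 → e^(0.101·t) = 11.429.
0.101·t = ln(11.429) = 2.4361, so t = 2.4361/0.101 = 24.12.

24.12 days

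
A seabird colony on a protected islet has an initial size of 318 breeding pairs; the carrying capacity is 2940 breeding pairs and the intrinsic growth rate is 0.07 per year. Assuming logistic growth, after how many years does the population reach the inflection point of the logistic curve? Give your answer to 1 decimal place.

Logistic growth is fastest at N = K/2 = 1470.
A = (K − N₀)/N₀ = 8.2453. Set K/(1 + A·e^(−rt)) = K/2 → A·e^(−rt) = 1.
e^(−0.07t) = 1/8.2453 = 0.121281, so t = ln(8.2453)/0.07 = 2.1096/0.07 = 30.138.

30.1 years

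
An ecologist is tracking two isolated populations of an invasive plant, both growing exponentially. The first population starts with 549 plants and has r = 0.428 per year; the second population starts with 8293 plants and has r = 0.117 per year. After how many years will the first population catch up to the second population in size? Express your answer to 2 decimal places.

8.73 years

Set 549·e^(0.428t) = 8293·e^(0.117t).
e^((0.428 − 0.117)t) = 8293/549 → e^(0.311·t) = 15.106.
0.311·t = ln(15.106) = 2.7151, so t = 2.7151/0.311 = 8.7301.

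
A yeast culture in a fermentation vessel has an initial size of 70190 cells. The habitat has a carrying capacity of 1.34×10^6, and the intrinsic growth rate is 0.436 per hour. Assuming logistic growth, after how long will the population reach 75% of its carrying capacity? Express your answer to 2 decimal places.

A = (K − N₀)/N₀ = (1.34×10^6 − 70190)/70190 = 18.091.
Solve 1.34×10^6/(1 + 18.091·e^(−0.436t)) = 1.005×10^6: 1 + 18.091·e^(−0.436t) = 1.3333, so e^(−0.436t) = 0.0184253.
−0.436·t = ln(0.0184253) = -3.994, so t = 3.994/0.436 = 9.1606.

9.16 hours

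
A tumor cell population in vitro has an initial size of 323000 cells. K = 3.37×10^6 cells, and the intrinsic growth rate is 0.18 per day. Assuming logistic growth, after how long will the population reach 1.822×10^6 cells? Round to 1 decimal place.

A = (K − N₀)/N₀ = (3.37×10^6 − 323000)/323000 = 9.4334.
Solve 3.37×10^6/(1 + 9.4334·e^(−0.18t)) = 1.822×10^6: 1 + 9.4334·e^(−0.18t) = 1.8496, so e^(−0.18t) = 0.0900643.
−0.18·t = ln(0.0900643) = -2.4072, so t = 2.4072/0.18 = 13.374.

13.4 days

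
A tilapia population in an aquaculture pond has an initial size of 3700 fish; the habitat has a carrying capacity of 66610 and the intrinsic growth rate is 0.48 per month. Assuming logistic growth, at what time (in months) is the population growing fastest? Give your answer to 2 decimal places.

Logistic growth is fastest at N = K/2 = 33305.
A = (K − N₀)/N₀ = 17.003. Set K/(1 + A·e^(−rt)) = K/2 → A·e^(−rt) = 1.
e^(−0.48t) = 1/17.003 = 0.0588142, so t = ln(17.003)/0.48 = 2.8334/0.48 = 5.9029.

5.90 months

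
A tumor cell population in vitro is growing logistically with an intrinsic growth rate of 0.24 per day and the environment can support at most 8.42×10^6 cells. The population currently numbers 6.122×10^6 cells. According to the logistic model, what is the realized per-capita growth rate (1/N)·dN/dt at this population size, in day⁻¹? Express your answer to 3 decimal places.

(1/N)·dN/dt = r(1 − N/K) = 0.24 × (1 − 6.122×10^6/8.42×10^6).
= 0.24 × 0.27292 = 0.065501.

0.066 per day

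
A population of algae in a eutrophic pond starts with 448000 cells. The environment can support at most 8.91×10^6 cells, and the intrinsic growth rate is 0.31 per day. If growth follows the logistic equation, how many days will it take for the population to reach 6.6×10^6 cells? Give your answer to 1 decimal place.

A = (K − N₀)/N₀ = (8.91×10^6 − 448000)/448000 = 18.888.
Solve 8.91×10^6/(1 + 18.888·e^(−0.31t)) = 6.6×10^6: 1 + 18.888·e^(−0.31t) = 1.35, so e^(−0.31t) = 0.0185299.
−0.31·t = ln(0.0185299) = -3.9884, so t = 3.9884/0.31 = 12.866.

12.9 days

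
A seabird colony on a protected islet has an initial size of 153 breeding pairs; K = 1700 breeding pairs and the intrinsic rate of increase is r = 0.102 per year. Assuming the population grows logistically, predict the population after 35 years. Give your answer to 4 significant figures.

1323 breeding pairs

A = (K − N₀)/N₀ = (1700 − 153)/153 = 10.111.
N(t) = K/(1 + A·e^(−rt)) = 1700/(1 + 10.111×e^(−0.102×35)).
e^(−3.57) = 0.028156; denominator = 1 + 10.111×0.028156 = 1.2847.
N = 1700/1.2847 = 1323.28.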